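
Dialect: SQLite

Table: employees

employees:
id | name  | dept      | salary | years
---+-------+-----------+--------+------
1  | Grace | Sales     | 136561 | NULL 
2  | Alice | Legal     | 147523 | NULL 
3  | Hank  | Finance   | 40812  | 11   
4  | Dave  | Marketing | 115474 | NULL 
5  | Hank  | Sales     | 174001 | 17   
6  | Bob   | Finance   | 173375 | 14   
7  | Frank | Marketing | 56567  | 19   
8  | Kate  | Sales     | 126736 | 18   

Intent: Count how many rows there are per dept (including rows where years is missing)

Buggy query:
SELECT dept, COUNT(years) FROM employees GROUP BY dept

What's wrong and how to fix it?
Bug: COUNT(column) counts non-NULL values only; rows with NULL years aren't counted

Fix: Use COUNT(*) to count all rows regardless of NULL

Corrected query:
SELECT dept, COUNT(*) FROM employees GROUP BY dept

Result:
dept      | COUNT(*)
----------+---------
Finance   | 2       
Legal     | 1       
Marketing | 2       
Sales     | 3       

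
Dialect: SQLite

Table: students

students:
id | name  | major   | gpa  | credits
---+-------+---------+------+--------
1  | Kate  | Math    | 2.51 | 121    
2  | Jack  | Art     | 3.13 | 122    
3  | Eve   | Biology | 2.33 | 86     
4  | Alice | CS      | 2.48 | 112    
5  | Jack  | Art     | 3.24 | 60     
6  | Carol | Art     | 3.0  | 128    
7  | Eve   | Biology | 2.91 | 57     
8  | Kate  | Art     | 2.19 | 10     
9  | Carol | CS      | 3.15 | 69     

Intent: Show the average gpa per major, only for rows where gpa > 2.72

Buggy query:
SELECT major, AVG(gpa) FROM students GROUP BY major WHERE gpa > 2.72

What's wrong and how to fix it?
Bug: Row-level WHERE must come before GROUP BY in the clause order

Fix: Place WHERE between FROM and GROUP BY

Corrected query:
SELECT major, AVG(gpa) FROM students WHERE gpa > 2.72 GROUP BY major

Result:
major   | AVG(gpa)
--------+---------
Art     | 3.123333
Biology | 2.91    
CS      | 3.15    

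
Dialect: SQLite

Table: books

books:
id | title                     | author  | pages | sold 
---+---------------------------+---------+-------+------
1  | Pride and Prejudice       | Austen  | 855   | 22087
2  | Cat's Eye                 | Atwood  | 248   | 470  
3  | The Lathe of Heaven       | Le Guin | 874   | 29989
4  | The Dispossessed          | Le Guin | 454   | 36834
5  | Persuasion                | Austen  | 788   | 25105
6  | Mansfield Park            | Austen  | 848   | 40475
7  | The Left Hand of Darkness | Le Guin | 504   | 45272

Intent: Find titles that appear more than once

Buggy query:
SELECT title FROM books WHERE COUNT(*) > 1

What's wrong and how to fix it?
Bug: WHERE can't reference COUNT(*); aggregates are computed after WHERE

Fix: GROUP BY title, then filter groups with HAVING COUNT(*) > 1

Corrected query:
SELECT title FROM books GROUP BY title HAVING COUNT(*) > 1

Result:
(no rows)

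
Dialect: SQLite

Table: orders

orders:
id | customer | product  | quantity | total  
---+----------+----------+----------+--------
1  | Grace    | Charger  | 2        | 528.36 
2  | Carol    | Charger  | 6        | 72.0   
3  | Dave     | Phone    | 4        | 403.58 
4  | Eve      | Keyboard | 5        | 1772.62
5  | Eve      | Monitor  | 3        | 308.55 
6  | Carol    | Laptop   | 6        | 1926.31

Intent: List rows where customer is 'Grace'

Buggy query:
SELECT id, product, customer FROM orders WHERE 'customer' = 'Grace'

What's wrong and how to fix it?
Bug: 'customer' in single quotes is a string literal, not the column; the comparison is literal-vs-literal and never true

Fix: Remove the quotes around the column name (or use double quotes for an identifier)

Corrected query:
SELECT id, product, customer FROM orders WHERE customer = 'Grace'

Result:
id | product | customer
---+---------+---------
1  | Charger | Grace   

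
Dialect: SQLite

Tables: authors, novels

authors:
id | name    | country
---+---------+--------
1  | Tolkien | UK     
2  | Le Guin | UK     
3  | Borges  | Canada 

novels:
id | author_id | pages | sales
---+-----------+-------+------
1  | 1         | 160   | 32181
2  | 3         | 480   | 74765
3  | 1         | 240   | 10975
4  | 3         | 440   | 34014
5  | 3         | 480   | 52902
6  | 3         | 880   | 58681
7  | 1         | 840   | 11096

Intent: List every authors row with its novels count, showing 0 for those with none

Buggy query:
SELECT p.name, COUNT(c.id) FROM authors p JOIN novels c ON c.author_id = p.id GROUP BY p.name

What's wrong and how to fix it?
Bug: INNER JOIN drops authors rows that have no matching novels rows

Fix: Use LEFT JOIN so parents without children still appear (COUNT(c.id) gives 0)

Corrected query:
SELECT p.name, COUNT(c.id) FROM authors p LEFT JOIN novels c ON c.author_id = p.id GROUP BY p.name

Result:
name    | COUNT(c.id)
--------+------------
Borges  | 4          
Le Guin | 0          
Tolkien | 3          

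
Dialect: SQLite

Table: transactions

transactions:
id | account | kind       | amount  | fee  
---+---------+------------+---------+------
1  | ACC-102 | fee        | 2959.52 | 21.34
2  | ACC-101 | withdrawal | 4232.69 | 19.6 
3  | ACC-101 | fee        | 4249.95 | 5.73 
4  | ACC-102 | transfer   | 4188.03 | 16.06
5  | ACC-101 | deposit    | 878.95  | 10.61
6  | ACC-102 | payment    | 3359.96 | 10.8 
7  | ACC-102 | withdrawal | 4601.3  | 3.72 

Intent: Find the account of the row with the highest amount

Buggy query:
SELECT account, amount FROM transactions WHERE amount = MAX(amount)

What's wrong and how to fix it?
Bug: WHERE is evaluated per row; an aggregate over the whole table isn't defined there

Fix: Wrap MAX in a scalar subquery so WHERE compares against a single value

Corrected query:
SELECT account, amount FROM transactions WHERE amount = (SELECT MAX(amount) FROM transactions)

Result:
account | amount
--------+-------
ACC-102 | 4601.3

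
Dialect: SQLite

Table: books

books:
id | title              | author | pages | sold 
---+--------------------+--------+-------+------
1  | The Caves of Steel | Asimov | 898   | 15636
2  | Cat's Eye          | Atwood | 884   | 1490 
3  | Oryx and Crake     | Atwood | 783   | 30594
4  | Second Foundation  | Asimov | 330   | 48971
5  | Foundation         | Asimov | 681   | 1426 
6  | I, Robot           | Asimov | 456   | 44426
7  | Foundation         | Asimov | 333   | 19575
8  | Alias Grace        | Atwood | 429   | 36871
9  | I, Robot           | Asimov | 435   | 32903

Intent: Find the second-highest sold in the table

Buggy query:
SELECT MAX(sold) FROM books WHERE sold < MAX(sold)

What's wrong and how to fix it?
Bug: MAX(sold) on the right of the comparison is an aggregate-in-WHERE error

Fix: Put the inner MAX in a scalar subquery

Corrected query:
SELECT MAX(sold) FROM books WHERE sold < (SELECT MAX(sold) FROM books)

Result:
MAX(sold)
---------
44426    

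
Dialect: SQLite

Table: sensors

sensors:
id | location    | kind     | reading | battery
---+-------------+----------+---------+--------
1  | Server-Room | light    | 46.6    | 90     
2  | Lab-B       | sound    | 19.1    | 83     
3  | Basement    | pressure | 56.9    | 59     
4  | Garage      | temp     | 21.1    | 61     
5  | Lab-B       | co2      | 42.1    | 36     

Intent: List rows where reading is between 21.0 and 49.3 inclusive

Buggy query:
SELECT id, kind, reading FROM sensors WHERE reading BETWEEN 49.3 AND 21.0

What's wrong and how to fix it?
Bug: The bounds are reversed; BETWEEN a AND b requires a <= b to match anything

Fix: Write BETWEEN 21.0 AND 49.3

Corrected query:
SELECT id, kind, reading FROM sensors WHERE reading BETWEEN 21.0 AND 49.3

Result:
id | kind  | reading
---+-------+--------
1  | light | 46.6   
4  | temp  | 21.1   
5  | co2   | 42.1   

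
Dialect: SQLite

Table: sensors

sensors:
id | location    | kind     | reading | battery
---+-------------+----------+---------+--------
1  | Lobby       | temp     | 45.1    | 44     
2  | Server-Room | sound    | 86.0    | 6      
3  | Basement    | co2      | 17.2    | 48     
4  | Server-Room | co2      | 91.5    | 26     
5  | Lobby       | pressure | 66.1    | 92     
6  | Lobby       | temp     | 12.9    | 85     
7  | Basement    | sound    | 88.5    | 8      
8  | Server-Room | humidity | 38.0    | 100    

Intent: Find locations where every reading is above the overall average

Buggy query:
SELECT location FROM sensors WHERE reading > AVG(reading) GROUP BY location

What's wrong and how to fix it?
Bug: AVG() is an aggregate; it can't sit directly in WHERE

Fix: Use a subquery for AVG and a HAVING MIN(...) filter so the condition holds for every row in the group

Corrected query:
SELECT location FROM sensors GROUP BY location HAVING MIN(reading) > (SELECT AVG(reading) FROM sensors)

Result:
(no rows)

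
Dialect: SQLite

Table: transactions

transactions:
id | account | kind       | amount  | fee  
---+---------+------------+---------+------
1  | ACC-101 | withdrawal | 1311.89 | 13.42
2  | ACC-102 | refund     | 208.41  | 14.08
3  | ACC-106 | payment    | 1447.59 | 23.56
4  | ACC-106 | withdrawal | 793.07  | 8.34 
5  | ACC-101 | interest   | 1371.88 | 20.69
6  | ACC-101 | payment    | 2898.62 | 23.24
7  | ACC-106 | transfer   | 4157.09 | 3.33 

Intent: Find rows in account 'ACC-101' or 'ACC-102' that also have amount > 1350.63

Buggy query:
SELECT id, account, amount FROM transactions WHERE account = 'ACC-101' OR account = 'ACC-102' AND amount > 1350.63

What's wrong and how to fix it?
Bug: Without parentheses, AND is evaluated before OR, so the amount filter only applies to the 'ACC-102' branch

Fix: Add parentheses around the OR so the AND applies to both alternatives

Corrected query:
SELECT id, account, amount FROM transactions WHERE (account = 'ACC-101' OR account = 'ACC-102') AND amount > 1350.63

Result:
id | account | amount 
---+---------+--------
5  | ACC-101 | 1371.88
6  | ACC-101 | 2898.62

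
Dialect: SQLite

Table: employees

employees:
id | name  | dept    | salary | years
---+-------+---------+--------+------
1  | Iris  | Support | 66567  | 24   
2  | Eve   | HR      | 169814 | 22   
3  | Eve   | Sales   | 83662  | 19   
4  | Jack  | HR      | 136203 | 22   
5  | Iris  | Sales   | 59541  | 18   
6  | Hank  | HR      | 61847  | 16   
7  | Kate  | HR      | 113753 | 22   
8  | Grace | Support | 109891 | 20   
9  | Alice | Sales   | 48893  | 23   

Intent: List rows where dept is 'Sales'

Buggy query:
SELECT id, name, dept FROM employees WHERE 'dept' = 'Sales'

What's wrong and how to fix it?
Bug: 'dept' in single quotes is a string literal, not the column; the comparison is literal-vs-literal and never true

Fix: Remove the quotes around the column name (or use double quotes for an identifier)

Corrected query:
SELECT id, name, dept FROM employees WHERE dept = 'Sales'

Result:
id | name  | dept 
---+-------+------
3  | Eve   | Sales
5  | Iris  | Sales
9  | Alice | Sales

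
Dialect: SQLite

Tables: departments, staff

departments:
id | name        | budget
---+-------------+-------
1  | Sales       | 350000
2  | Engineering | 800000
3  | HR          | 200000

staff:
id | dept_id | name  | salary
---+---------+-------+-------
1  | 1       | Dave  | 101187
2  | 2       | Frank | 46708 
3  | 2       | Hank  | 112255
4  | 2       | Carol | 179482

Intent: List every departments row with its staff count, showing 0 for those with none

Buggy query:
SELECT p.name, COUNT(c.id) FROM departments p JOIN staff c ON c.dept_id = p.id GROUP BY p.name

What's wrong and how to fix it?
Bug: INNER JOIN drops departments rows that have no matching staff rows

Fix: Use LEFT JOIN so parents without children still appear (COUNT(c.id) gives 0)

Corrected query:
SELECT p.name, COUNT(c.id) FROM departments p LEFT JOIN staff c ON c.dept_id = p.id GROUP BY p.name

Result:
name        | COUNT(c.id)
------------+------------
Engineering | 3          
HR          | 0          
Sales       | 1          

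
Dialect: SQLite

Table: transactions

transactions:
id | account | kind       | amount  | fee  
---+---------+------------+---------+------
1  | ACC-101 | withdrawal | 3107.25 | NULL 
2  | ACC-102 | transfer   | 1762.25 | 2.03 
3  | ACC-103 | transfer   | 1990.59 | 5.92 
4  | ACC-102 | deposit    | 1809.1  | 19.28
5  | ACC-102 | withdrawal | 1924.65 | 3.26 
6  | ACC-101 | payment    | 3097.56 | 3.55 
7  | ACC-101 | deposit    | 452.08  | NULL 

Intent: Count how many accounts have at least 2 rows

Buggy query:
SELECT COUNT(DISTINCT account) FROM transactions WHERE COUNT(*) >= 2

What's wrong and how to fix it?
Bug: COUNT(*) cannot appear in WHERE; the per-group count doesn't exist yet

Fix: Use a subquery that GROUPs and filters with HAVING, then count its rows

Corrected query:
SELECT COUNT(*) FROM (SELECT account FROM transactions GROUP BY account HAVING COUNT(*) >= 2)

Result:
COUNT(*)
--------
2       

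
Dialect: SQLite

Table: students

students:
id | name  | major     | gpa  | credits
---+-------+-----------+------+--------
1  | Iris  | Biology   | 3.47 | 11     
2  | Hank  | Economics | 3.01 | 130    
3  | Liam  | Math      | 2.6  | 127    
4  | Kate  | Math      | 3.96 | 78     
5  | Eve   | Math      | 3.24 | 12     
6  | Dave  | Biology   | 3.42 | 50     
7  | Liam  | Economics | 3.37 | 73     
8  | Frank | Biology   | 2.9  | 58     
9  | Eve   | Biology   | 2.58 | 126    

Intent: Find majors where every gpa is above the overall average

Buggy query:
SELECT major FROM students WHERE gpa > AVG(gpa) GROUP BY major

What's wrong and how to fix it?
Bug: AVG() is an aggregate; it can't sit directly in WHERE

Fix: Compute the overall average in a scalar subquery and compare each group's MIN against it in HAVING

Corrected query:
SELECT major FROM students GROUP BY major HAVING MIN(gpa) > (SELECT AVG(gpa) FROM students)

Result:
(no rows)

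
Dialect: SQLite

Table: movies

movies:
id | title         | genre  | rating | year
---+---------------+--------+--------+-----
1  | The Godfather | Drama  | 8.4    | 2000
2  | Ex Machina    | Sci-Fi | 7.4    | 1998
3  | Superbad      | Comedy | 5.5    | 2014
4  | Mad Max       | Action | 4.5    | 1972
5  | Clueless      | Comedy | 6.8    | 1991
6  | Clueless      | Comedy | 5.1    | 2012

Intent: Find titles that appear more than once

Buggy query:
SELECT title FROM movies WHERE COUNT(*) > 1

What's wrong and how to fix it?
Bug: WHERE can't reference COUNT(*); aggregates are computed after WHERE

Fix: Group first, then use HAVING for the count condition

Corrected query:
SELECT title FROM movies GROUP BY title HAVING COUNT(*) > 1

Result:
title   
--------
Clueless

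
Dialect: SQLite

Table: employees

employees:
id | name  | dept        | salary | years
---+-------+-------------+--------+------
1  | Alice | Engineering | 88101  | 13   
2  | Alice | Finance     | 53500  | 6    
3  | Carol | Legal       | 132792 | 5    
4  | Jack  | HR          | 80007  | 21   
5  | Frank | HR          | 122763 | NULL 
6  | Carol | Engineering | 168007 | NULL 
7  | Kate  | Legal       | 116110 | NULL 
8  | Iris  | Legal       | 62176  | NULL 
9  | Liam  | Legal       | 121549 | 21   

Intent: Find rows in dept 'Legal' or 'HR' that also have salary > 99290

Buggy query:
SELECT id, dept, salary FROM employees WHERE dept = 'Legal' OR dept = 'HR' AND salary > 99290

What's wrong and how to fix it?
Bug: Without parentheses, AND is evaluated before OR, so the salary filter only applies to the 'HR' branch

Fix: Add parentheses around the OR so the AND applies to both alternatives

Corrected query:
SELECT id, dept, salary FROM employees WHERE (dept = 'Legal' OR dept = 'HR') AND salary > 99290

Result:
id | dept  | salary
---+-------+-------
3  | Legal | 132792
5  | HR    | 122763
7  | Legal | 116110
9  | Legal | 121549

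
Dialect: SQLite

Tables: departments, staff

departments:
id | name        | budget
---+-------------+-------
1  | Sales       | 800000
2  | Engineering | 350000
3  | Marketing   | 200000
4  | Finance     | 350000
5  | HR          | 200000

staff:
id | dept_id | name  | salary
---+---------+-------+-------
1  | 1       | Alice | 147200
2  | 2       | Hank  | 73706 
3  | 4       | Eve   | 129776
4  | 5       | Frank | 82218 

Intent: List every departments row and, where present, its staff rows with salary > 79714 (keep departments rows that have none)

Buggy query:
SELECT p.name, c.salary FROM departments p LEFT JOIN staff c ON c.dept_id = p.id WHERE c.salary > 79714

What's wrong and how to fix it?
Bug: Filtering c.salary in WHERE discards the NULL rows produced by LEFT JOIN, turning it into an inner join

Fix: Move the right-table condition into the ON clause so unmatched parents are kept

Corrected query:
SELECT p.name, c.salary FROM departments p LEFT JOIN staff c ON c.dept_id = p.id AND c.salary > 79714

Result:
name        | salary
------------+-------
Sales       | 147200
Engineering | NULL  
Marketing   | NULL  
Finance     | 129776
HR          | 82218 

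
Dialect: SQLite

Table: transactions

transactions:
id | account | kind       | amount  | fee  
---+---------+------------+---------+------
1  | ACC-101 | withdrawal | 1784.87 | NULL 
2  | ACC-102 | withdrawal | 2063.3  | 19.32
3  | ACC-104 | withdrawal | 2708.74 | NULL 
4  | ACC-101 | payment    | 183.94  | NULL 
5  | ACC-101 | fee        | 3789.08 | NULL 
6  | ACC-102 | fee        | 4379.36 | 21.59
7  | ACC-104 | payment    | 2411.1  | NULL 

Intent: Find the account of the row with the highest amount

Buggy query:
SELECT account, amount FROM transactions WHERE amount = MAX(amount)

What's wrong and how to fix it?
Bug: MAX(amount) is an aggregate and cannot be used directly in WHERE

Fix: Use a subquery: WHERE amount = (SELECT MAX(amount) FROM transactions)

Corrected query:
SELECT account, amount FROM transactions WHERE amount = (SELECT MAX(amount) FROM transactions)

Result:
account | amount 
--------+--------
ACC-102 | 4379.36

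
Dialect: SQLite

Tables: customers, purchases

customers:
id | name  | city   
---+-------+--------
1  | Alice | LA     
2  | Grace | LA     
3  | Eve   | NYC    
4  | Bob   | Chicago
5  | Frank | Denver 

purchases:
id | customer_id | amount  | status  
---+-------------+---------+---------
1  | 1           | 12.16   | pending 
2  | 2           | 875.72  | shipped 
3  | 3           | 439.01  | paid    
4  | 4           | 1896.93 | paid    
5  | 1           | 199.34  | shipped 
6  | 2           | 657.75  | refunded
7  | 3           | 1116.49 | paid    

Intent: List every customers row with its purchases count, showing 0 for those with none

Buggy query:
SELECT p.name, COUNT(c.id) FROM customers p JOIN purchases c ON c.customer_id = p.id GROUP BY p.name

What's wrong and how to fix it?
Bug: INNER JOIN drops customers rows that have no matching purchases rows

Fix: Switch to LEFT JOIN to retain unmatched parent rows

Corrected query:
SELECT p.name, COUNT(c.id) FROM customers p LEFT JOIN purchases c ON c.customer_id = p.id GROUP BY p.name

Result:
name  | COUNT(c.id)
------+------------
Alice | 2          
Bob   | 1          
Eve   | 2          
Frank | 0          
Grace | 2          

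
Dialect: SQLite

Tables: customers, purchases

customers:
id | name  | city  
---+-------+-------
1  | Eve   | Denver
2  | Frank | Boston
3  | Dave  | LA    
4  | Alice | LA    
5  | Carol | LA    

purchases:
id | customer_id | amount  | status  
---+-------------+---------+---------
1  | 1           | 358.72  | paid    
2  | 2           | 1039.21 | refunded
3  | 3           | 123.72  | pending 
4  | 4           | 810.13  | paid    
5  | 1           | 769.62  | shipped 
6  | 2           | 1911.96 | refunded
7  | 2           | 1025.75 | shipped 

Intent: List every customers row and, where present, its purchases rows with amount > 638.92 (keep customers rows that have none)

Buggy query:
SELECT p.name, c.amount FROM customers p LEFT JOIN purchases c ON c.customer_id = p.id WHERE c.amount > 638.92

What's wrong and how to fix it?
Bug: A WHERE condition on the right-hand table after LEFT JOIN drops unmatched parents

Fix: Put 'c.amount > 638.92' in the JOIN's ON clause instead of WHERE

Corrected query:
SELECT p.name, c.amount FROM customers p LEFT JOIN purchases c ON c.customer_id = p.id AND c.amount > 638.92

Result:
name  | amount 
------+--------
Eve   | 769.62 
Frank | 1025.75
Frank | 1039.21
Frank | 1911.96
Dave  | NULL   
Alice | 810.13 
Carol | NULL   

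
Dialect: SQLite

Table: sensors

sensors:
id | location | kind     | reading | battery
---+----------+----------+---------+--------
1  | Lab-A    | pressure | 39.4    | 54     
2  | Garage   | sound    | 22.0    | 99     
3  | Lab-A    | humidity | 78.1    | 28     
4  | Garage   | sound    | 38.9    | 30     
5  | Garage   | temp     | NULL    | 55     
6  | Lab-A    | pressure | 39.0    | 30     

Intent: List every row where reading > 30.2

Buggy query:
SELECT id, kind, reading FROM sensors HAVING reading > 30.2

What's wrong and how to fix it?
Bug: This is a non-aggregate query (no GROUP BY, no aggregates), so in SQLite the HAVING clause is invalid here; a row-level condition belongs in WHERE

Fix: Replace HAVING with WHERE since the condition applies to individual rows

Corrected query:
SELECT id, kind, reading FROM sensors WHERE reading > 30.2

Result:
id | kind     | reading
---+----------+--------
1  | pressure | 39.4   
3  | humidity | 78.1   
4  | sound    | 38.9   
6  | pressure | 39     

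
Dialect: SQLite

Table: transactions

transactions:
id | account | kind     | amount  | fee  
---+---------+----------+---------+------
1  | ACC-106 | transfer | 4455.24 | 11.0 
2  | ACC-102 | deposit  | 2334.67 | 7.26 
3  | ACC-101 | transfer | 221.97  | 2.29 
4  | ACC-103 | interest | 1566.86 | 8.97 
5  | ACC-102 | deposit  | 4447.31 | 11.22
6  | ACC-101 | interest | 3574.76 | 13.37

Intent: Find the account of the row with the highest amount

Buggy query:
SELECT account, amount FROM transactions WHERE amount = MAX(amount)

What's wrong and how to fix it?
Bug: WHERE is evaluated per row; an aggregate over the whole table isn't defined there

Fix: Wrap MAX in a scalar subquery so WHERE compares against a single value

Corrected query:
SELECT account, amount FROM transactions WHERE amount = (SELECT MAX(amount) FROM transactions)

Result:
account | amount 
--------+--------
ACC-106 | 4455.24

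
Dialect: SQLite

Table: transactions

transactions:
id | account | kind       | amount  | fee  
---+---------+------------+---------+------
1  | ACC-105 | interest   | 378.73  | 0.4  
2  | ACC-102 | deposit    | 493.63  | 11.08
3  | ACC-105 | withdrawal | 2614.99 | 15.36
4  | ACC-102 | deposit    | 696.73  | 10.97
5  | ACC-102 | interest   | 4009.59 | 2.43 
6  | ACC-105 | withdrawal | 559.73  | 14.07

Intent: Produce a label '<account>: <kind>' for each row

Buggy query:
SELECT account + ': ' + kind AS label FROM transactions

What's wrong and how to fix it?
Bug: SQLite uses || for string concatenation; + coerces text to numbers (yielding 0)

Fix: Use the || operator for string concatenation

Corrected query:
SELECT account || ': ' || kind AS label FROM transactions

Result:
label              
-------------------
ACC-105: interest  
ACC-102: deposit   
ACC-105: withdrawal
ACC-102: deposit   
ACC-102: interest  
ACC-105: withdrawal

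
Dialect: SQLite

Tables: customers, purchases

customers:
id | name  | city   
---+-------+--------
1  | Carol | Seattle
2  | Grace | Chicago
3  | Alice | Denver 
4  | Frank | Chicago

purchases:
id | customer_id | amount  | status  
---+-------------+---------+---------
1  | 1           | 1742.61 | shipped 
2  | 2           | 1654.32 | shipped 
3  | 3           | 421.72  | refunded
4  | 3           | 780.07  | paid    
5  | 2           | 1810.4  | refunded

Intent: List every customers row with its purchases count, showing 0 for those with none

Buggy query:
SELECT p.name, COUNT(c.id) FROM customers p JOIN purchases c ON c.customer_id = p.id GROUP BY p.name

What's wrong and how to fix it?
Bug: An inner join excludes parents with zero children

Fix: Use LEFT JOIN so parents without children still appear (COUNT(c.id) gives 0)

Corrected query:
SELECT p.name, COUNT(c.id) FROM customers p LEFT JOIN purchases c ON c.customer_id = p.id GROUP BY p.name

Result:
name  | COUNT(c.id)
------+------------
Alice | 2          
Carol | 1          
Frank | 0          
Grace | 2          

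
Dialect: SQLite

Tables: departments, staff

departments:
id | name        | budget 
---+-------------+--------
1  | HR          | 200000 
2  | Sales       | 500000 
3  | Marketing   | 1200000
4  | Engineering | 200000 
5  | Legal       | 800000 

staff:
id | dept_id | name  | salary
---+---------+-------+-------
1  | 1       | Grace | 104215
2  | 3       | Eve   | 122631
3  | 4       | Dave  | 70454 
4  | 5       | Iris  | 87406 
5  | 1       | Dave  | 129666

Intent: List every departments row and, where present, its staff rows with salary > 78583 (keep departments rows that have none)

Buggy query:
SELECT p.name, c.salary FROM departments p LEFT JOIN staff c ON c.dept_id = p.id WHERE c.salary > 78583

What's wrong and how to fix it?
Bug: Filtering c.salary in WHERE discards the NULL rows produced by LEFT JOIN, turning it into an inner join

Fix: Put 'c.salary > 78583' in the JOIN's ON clause instead of WHERE

Corrected query:
SELECT p.name, c.salary FROM departments p LEFT JOIN staff c ON c.dept_id = p.id AND c.salary > 78583

Result:
name        | salary
------------+-------
HR          | 104215
HR          | 129666
Sales       | NULL  
Marketing   | 122631
Engineering | NULL  
Legal       | 87406 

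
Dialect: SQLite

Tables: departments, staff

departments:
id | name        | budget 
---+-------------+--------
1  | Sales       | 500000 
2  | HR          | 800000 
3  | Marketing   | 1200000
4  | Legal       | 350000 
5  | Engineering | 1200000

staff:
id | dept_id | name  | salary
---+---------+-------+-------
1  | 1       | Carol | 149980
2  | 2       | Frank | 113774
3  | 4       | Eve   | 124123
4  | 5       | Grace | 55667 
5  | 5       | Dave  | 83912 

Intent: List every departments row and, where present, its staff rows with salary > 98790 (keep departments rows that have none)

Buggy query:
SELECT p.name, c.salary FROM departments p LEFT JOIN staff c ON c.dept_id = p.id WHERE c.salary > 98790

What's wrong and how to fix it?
Bug: Filtering c.salary in WHERE discards the NULL rows produced by LEFT JOIN, turning it into an inner join

Fix: Move the right-table condition into the ON clause so unmatched parents are kept

Corrected query:
SELECT p.name, c.salary FROM departments p LEFT JOIN staff c ON c.dept_id = p.id AND c.salary > 98790

Result:
name        | salary
------------+-------
Sales       | 149980
HR          | 113774
Marketing   | NULL  
Legal       | 124123
Engineering | NULL  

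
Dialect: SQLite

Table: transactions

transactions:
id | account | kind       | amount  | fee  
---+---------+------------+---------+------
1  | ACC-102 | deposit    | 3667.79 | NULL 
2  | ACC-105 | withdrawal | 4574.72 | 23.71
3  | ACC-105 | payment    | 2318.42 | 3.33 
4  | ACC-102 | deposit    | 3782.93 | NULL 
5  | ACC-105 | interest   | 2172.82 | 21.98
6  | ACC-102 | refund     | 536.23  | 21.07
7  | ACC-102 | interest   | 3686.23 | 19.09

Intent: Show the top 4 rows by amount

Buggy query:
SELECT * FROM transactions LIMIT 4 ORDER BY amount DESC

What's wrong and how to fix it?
Bug: ORDER BY cannot follow LIMIT; LIMIT is the final clause

Fix: Sort with ORDER BY, then apply LIMIT

Corrected query:
SELECT * FROM transactions ORDER BY amount DESC LIMIT 4

Result:
id | account | kind       | amount  | fee  
---+---------+------------+---------+------
2  | ACC-105 | withdrawal | 4574.72 | 23.71
4  | ACC-102 | deposit    | 3782.93 | NULL 
7  | ACC-102 | interest   | 3686.23 | 19.09
1  | ACC-102 | deposit    | 3667.79 | NULL 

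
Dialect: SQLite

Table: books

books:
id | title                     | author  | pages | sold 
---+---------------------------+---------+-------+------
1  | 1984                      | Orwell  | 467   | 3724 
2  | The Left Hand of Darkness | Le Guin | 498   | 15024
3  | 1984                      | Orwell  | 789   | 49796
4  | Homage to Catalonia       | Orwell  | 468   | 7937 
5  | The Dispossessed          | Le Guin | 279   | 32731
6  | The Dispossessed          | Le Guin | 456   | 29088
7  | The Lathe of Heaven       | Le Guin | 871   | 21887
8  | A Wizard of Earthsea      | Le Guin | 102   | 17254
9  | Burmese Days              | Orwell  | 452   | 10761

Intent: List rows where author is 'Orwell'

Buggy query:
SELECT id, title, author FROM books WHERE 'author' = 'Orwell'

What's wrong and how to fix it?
Bug: Single quotes denote string literals in SQL; the column name is being compared as a constant string

Fix: Remove the quotes around the column name (or use double quotes for an identifier)

Corrected query:
SELECT id, title, author FROM books WHERE author = 'Orwell'

Result:
id | title               | author
---+---------------------+-------
1  | 1984                | Orwell
3  | 1984                | Orwell
4  | Homage to Catalonia | Orwell
9  | Burmese Days        | Orwell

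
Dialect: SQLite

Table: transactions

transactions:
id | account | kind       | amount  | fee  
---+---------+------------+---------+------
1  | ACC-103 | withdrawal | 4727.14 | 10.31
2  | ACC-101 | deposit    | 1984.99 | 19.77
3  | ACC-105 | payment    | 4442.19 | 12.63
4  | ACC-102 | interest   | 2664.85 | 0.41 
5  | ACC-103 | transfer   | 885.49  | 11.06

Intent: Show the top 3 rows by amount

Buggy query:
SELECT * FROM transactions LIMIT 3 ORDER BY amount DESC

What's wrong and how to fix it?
Bug: LIMIT must come after ORDER BY

Fix: Swap the clauses: ORDER BY first, then LIMIT

Corrected query:
SELECT * FROM transactions ORDER BY amount DESC LIMIT 3

Result:
id | account | kind       | amount  | fee  
---+---------+------------+---------+------
1  | ACC-103 | withdrawal | 4727.14 | 10.31
3  | ACC-105 | payment    | 4442.19 | 12.63
4  | ACC-102 | interest   | 2664.85 | 0.41 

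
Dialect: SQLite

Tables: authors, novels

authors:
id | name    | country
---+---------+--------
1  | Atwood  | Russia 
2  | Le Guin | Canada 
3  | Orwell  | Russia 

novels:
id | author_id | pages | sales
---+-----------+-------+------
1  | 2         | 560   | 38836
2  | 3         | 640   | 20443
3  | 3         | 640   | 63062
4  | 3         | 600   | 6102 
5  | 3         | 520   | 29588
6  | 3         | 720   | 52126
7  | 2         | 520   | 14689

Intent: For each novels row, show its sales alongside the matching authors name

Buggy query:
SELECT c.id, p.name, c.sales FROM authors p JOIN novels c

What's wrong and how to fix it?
Bug: Missing join condition: each novels row is matched to all authors rows instead of just its own

Fix: Add ON c.author_id = p.id to the JOIN

Corrected query:
SELECT c.id, p.name, c.sales FROM authors p JOIN novels c ON c.author_id = p.id

Result:
id | name    | sales
---+---------+------
1  | Le Guin | 38836
2  | Orwell  | 20443
3  | Orwell  | 63062
4  | Orwell  | 6102 
5  | Orwell  | 29588
6  | Orwell  | 52126
7  | Le Guin | 14689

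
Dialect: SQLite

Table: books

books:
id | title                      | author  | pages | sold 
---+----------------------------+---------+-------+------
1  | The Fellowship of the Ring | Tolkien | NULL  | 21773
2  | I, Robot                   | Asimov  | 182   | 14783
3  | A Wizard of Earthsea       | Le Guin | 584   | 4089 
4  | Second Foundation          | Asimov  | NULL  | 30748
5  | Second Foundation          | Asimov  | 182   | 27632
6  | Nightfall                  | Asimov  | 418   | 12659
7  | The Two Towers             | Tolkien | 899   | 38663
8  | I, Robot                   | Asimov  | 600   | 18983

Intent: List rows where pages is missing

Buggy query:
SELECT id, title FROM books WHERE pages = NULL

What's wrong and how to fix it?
Bug: '= NULL' is always unknown in SQL three-valued logic, so no rows match

Fix: Use IS NULL to test for NULL

Corrected query:
SELECT id, title FROM books WHERE pages IS NULL

Result:
id | title                     
---+---------------------------
1  | The Fellowship of the Ring
4  | Second Foundation         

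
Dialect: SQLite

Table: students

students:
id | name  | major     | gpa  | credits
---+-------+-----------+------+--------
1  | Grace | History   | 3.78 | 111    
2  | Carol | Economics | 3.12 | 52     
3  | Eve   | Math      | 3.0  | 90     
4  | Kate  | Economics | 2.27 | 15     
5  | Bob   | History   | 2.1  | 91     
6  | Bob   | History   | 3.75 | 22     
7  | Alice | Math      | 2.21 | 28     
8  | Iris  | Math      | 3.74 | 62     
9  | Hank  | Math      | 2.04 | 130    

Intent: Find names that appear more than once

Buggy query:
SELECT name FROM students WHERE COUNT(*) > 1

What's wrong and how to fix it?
Bug: COUNT(*) is an aggregate and cannot be used in WHERE

Fix: GROUP BY name, then filter groups with HAVING COUNT(*) > 1

Corrected query:
SELECT name FROM students GROUP BY name HAVING COUNT(*) > 1

Result:
name
----
Bob 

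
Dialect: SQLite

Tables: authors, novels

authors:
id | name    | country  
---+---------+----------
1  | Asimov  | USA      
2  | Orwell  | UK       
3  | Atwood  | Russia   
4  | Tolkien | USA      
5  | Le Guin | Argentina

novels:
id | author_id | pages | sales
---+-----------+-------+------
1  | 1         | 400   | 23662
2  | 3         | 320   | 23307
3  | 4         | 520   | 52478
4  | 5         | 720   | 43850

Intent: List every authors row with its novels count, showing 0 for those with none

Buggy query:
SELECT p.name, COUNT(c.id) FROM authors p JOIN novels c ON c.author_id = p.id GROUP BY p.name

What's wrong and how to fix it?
Bug: INNER JOIN drops authors rows that have no matching novels rows

Fix: Switch to LEFT JOIN to retain unmatched parent rows

Corrected query:
SELECT p.name, COUNT(c.id) FROM authors p LEFT JOIN novels c ON c.author_id = p.id GROUP BY p.name

Result:
name    | COUNT(c.id)
--------+------------
Asimov  | 1          
Atwood  | 1          
Le Guin | 1          
Orwell  | 0          
Tolkien | 1          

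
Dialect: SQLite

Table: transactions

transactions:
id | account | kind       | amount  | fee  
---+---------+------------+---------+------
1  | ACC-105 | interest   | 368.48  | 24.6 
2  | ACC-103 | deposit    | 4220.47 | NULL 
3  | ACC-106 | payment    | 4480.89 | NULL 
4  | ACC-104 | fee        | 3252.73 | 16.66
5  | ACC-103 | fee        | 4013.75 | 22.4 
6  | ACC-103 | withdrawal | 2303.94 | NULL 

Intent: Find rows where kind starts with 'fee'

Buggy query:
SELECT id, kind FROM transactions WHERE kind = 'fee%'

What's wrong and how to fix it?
Bug: Wildcards only work with LIKE; '=' treats '%' as a literal character

Fix: Use LIKE for wildcard pattern matching

Corrected query:
SELECT id, kind FROM transactions WHERE kind LIKE 'fee%'

Result:
id | kind
---+-----
4  | fee 
5  | fee 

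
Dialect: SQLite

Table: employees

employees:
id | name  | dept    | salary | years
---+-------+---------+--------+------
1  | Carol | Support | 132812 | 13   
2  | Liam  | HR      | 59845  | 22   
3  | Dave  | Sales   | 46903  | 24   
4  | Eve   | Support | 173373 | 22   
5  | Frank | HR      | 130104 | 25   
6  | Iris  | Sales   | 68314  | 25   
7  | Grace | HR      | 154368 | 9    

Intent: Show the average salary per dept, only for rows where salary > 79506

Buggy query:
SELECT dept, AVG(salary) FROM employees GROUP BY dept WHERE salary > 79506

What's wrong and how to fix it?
Bug: Row-level WHERE must come before GROUP BY in the clause order

Fix: Move the WHERE clause before GROUP BY

Corrected query:
SELECT dept, AVG(salary) FROM employees WHERE salary > 79506 GROUP BY dept

Result:
dept    | AVG(salary)
--------+------------
HR      | 142236     
Support | 153092.5   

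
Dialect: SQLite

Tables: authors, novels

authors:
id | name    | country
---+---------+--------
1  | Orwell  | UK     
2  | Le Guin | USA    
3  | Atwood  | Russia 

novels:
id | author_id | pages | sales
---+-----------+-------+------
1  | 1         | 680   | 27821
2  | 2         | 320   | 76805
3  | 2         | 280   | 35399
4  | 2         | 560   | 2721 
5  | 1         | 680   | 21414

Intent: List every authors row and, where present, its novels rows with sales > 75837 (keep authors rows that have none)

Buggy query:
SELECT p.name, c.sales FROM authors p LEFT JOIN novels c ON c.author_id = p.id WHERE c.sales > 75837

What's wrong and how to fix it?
Bug: Filtering c.sales in WHERE discards the NULL rows produced by LEFT JOIN, turning it into an inner join

Fix: Put 'c.sales > 75837' in the JOIN's ON clause instead of WHERE

Corrected query:
SELECT p.name, c.sales FROM authors p LEFT JOIN novels c ON c.author_id = p.id AND c.sales > 75837

Result:
name    | sales
--------+------
Orwell  | NULL 
Le Guin | 76805
Atwood  | NULL 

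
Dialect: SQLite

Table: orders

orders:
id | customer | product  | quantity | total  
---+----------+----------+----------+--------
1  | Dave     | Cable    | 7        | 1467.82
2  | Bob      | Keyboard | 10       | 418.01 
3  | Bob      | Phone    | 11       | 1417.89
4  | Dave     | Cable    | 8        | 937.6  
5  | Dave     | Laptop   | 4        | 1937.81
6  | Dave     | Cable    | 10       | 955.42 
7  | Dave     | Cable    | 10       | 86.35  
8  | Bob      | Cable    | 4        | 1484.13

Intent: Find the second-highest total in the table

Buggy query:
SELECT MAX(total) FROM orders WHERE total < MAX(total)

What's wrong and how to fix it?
Bug: MAX(total) on the right of the comparison is an aggregate-in-WHERE error

Fix: Compute the overall MAX in a subquery, then take MAX of rows below it

Corrected query:
SELECT MAX(total) FROM orders WHERE total < (SELECT MAX(total) FROM orders)

Result:
MAX(total)
----------
1484.13   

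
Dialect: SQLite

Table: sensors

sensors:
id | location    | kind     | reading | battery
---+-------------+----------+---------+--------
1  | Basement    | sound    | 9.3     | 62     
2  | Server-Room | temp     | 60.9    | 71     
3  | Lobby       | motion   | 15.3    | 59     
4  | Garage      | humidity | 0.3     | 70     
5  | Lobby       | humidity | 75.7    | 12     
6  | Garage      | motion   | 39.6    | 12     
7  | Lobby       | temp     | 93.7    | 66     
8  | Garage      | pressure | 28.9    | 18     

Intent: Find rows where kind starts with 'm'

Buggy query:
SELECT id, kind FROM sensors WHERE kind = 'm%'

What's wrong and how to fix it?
Bug: Wildcards only work with LIKE; '=' treats '%' as a literal character

Fix: Use LIKE for wildcard pattern matching

Corrected query:
SELECT id, kind FROM sensors WHERE kind LIKE 'm%'

Result:
id | kind  
---+-------
3  | motion
6  | motion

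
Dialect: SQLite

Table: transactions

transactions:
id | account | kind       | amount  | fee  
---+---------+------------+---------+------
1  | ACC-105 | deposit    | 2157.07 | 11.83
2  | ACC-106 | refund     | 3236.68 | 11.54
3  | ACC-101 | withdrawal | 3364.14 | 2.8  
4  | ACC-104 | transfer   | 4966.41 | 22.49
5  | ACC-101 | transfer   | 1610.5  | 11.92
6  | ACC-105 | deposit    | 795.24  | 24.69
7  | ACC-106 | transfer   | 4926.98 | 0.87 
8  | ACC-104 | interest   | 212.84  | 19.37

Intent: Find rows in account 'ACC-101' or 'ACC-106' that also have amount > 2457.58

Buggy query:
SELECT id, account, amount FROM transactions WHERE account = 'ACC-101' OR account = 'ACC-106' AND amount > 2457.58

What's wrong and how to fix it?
Bug: AND binds tighter than OR, so this parses as account = 'ACC-101' OR (account = 'ACC-106' AND amount > 2457.58)

Fix: Group the OR with parentheses (or use IN), then AND the threshold

Corrected query:
SELECT id, account, amount FROM transactions WHERE (account = 'ACC-101' OR account = 'ACC-106') AND amount > 2457.58

Result:
id | account | amount 
---+---------+--------
2  | ACC-106 | 3236.68
3  | ACC-101 | 3364.14
7  | ACC-106 | 4926.98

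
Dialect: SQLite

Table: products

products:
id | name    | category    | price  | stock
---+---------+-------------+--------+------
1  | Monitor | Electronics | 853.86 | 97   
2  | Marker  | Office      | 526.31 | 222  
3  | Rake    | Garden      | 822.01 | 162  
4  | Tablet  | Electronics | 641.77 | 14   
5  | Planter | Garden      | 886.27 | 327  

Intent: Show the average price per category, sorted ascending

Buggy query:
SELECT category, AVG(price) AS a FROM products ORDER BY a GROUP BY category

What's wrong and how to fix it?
Bug: GROUP BY must precede ORDER BY

Fix: Reorder: SELECT … FROM … GROUP BY … ORDER BY …

Corrected query:
SELECT category, AVG(price) AS a FROM products GROUP BY category ORDER BY a

Result:
category    | a      
------------+--------
Office      | 526.31 
Electronics | 747.815
Garden      | 854.14 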